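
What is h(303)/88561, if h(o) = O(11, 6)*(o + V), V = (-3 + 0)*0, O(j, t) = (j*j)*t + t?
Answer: 221796/88561 ≈ 2.5044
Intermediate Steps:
O(j, t) = t + t*j² (O(j, t) = j²*t + t = t*j² + t = t + t*j²)
V = 0 (V = -3*0 = 0)
h(o) = 732*o (h(o) = (6*(1 + 11²))*(o + 0) = (6*(1 + 121))*o = (6*122)*o = 732*o)
h(303)/88561 = (732*303)/88561 = 221796*(1/88561) = 221796/88561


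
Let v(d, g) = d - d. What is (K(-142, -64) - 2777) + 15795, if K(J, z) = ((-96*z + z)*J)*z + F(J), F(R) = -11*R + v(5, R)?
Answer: 55269620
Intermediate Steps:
v(d, g) = 0
F(R) = -11*R (F(R) = -11*R + 0 = -11*R)
K(J, z) = -11*J - 95*J*z**2 (K(J, z) = ((-96*z + z)*J)*z - 11*J = ((-95*z)*J)*z - 11*J = (-95*J*z)*z - 11*J = -95*J*z**2 - 11*J = -11*J - 95*J*z**2)
(K(-142, -64) - 2777) + 15795 = (-142*(-11 - 95*(-64)**2) - 2777) + 15795 = (-142*(-11 - 95*4096) - 2777) + 15795 = (-142*(-11 - 389120) - 2777) + 15795 = (-142*(-389131) - 2777) + 15795 = (55256602 - 2777) + 15795 = 55253825 + 15795 = 55269620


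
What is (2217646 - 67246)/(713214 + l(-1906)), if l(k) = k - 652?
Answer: 1050/347 ≈ 3.0259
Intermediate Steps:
l(k) = -652 + k
(2217646 - 67246)/(713214 + l(-1906)) = (2217646 - 67246)/(713214 + (-652 - 1906)) = 2150400/(713214 - 2558) = 2150400/710656 = 2150400*(1/710656) = 1050/347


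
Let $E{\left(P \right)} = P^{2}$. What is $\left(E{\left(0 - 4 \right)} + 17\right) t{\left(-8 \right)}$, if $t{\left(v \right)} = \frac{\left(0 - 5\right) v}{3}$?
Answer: $440$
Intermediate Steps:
$t{\left(v \right)} = - \frac{5 v}{3}$ ($t{\left(v \right)} = - 5 v \frac{1}{3} = - \frac{5 v}{3}$)
$\left(E{\left(0 - 4 \right)} + 17\right) t{\left(-8 \right)} = \left(\left(0 - 4\right)^{2} + 17\right) \left(\left(- \frac{5}{3}\right) \left(-8\right)\right) = \left(\left(0 - 4\right)^{2} + 17\right) \frac{40}{3} = \left(\left(-4\right)^{2} + 17\right) \frac{40}{3} = \left(16 + 17\right) \frac{40}{3} = 33 \cdot \frac{40}{3} = 440$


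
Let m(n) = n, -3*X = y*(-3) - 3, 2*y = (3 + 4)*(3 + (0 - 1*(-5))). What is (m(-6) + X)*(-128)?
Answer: -2944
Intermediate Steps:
y = 28 (y = ((3 + 4)*(3 + (0 - 1*(-5))))/2 = (7*(3 + (0 + 5)))/2 = (7*(3 + 5))/2 = (7*8)/2 = (1/2)*56 = 28)
X = 29 (X = -(28*(-3) - 3)/3 = -(-84 - 3)/3 = -1/3*(-87) = 29)
(m(-6) + X)*(-128) = (-6 + 29)*(-128) = 23*(-128) = -2944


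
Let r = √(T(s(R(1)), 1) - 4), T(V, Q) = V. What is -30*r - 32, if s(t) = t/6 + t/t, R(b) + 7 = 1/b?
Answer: -32 - 60*I ≈ -32.0 - 60.0*I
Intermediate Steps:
R(b) = -7 + 1/b
s(t) = 1 + t/6 (s(t) = t*(⅙) + 1 = t/6 + 1 = 1 + t/6)
r = 2*I (r = √((1 + (-7 + 1/1)/6) - 4) = √((1 + (-7 + 1)/6) - 4) = √((1 + (⅙)*(-6)) - 4) = √((1 - 1) - 4) = √(0 - 4) = √(-4) = 2*I ≈ 2.0*I)
-30*r - 32 = -60*I - 32 = -32 - 60*I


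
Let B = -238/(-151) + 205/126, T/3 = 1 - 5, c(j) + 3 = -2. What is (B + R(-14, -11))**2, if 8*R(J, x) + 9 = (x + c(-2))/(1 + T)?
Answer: 3579334799569/700810076736 ≈ 5.1074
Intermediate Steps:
c(j) = -5 (c(j) = -3 - 2 = -5)
T = -12 (T = 3*(1 - 5) = 3*(-4) = -12)
B = 60943/19026 (B = -238*(-1/151) + 205*(1/126) = 238/151 + 205/126 = 60943/19026 ≈ 3.2031)
R(J, x) = -47/44 - x/88 (R(J, x) = -9/8 + ((x - 5)/(1 - 12))/8 = -9/8 + ((-5 + x)/(-11))/8 = -9/8 + ((-5 + x)*(-1/11))/8 = -9/8 + (5/11 - x/11)/8 = -9/8 + (5/88 - x/88) = -47/44 - x/88)
(B + R(-14, -11))**2 = (60943/19026 + (-47/44 - 1/88*(-11)))**2 = (60943/19026 + (-47/44 + 1/8))**2 = (60943/19026 - 83/88)**2 = (1891913/837144)**2 = 3579334799569/700810076736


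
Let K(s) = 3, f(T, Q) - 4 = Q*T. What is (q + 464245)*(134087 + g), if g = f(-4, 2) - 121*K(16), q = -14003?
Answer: 60206360240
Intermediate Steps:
f(T, Q) = 4 + Q*T
g = -367 (g = (4 + 2*(-4)) - 121*3 = (4 - 8) - 363 = -4 - 363 = -367)
(q + 464245)*(134087 + g) = (-14003 + 464245)*(134087 - 367) = 450242*133720 = 60206360240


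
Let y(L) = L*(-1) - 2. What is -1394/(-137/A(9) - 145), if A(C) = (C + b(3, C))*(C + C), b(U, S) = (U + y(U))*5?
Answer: 25092/2473 ≈ 10.146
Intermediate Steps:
y(L) = -2 - L (y(L) = -L - 2 = -2 - L)
b(U, S) = -10 (b(U, S) = (U + (-2 - U))*5 = -2*5 = -10)
A(C) = 2*C*(-10 + C) (A(C) = (C - 10)*(C + C) = (-10 + C)*(2*C) = 2*C*(-10 + C))
-1394/(-137/A(9) - 145) = -1394/(-137*1/(18*(-10 + 9)) - 145) = -1394/(-137/(2*9*(-1)) - 145) = -1394/(-137/(-18) - 145) = -1394/(-137*(-1/18) - 145) = -1394/(137/18 - 145) = -1394/(-2473/18) = -18/2473*(-1394) = 25092/2473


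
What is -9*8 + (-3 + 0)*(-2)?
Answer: -66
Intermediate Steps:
-9*8 + (-3 + 0)*(-2) = -72 - 3*(-2) = -72 + 6 = -66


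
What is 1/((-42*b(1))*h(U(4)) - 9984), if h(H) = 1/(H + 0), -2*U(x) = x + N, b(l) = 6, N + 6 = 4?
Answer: -1/9732 ≈ -0.00010275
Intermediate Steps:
N = -2 (N = -6 + 4 = -2)
U(x) = 1 - x/2 (U(x) = -(x - 2)/2 = -(-2 + x)/2 = 1 - x/2)
h(H) = 1/H
1/((-42*b(1))*h(U(4)) - 9984) = 1/((-42*6)/(1 - ½*4) - 9984) = 1/(-252/(1 - 2) - 9984) = 1/(-252/(-1) - 9984) = 1/(-252*(-1) - 9984) = 1/(252 - 9984) = 1/(-9732) = -1/9732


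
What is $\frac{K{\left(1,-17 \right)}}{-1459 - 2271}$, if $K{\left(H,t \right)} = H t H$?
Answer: $\frac{17}{3730} \approx 0.0045576$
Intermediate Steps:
$K{\left(H,t \right)} = t H^{2}$
$\frac{K{\left(1,-17 \right)}}{-1459 - 2271} = \frac{\left(-17\right) 1^{2}}{-1459 - 2271} = \frac{\left(-17\right) 1}{-1459 - 2271} = - \frac{17}{-3730} = \left(-17\right) \left(- \frac{1}{3730}\right) = \frac{17}{3730}$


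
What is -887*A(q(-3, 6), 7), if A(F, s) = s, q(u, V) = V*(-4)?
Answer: -6209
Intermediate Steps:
q(u, V) = -4*V
-887*A(q(-3, 6), 7) = -887*7 = -6209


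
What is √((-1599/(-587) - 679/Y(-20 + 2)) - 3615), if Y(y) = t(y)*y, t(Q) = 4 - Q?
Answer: I*√5419245184771/38742 ≈ 60.088*I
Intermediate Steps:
Y(y) = y*(4 - y) (Y(y) = (4 - y)*y = y*(4 - y))
√((-1599/(-587) - 679/Y(-20 + 2)) - 3615) = √((-1599/(-587) - 679*1/((-20 + 2)*(4 - (-20 + 2)))) - 3615) = √((-1599*(-1/587) - 679*(-1/(18*(4 - 1*(-18))))) - 3615) = √((1599/587 - 679*(-1/(18*(4 + 18)))) - 3615) = √((1599/587 - 679/((-18*22))) - 3615) = √((1599/587 - 679/(-396)) - 3615) = √((1599/587 - 679*(-1/396)) - 3615) = √((1599/587 + 679/396) - 3615) = √(1031777/232452 - 3615) = √(-839282203/232452) = I*√5419245184771/38742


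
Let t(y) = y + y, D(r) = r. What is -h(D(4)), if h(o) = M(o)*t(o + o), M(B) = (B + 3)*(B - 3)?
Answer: -112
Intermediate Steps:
M(B) = (-3 + B)*(3 + B) (M(B) = (3 + B)*(-3 + B) = (-3 + B)*(3 + B))
t(y) = 2*y
h(o) = 4*o*(-9 + o²) (h(o) = (-9 + o²)*(2*(o + o)) = (-9 + o²)*(2*(2*o)) = (-9 + o²)*(4*o) = 4*o*(-9 + o²))
-h(D(4)) = -4*4*(-9 + 4²) = -4*4*(-9 + 16) = -4*4*7 = -1*112 = -112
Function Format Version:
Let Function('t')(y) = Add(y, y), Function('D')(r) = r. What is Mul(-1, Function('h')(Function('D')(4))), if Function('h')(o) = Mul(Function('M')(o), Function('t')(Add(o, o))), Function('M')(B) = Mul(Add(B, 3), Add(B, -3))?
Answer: -112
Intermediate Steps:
Function('M')(B) = Mul(Add(-3, B), Add(3, B)) (Function('M')(B) = Mul(Add(3, B), Add(-3, B)) = Mul(Add(-3, B), Add(3, B)))
Function('t')(y) = Mul(2, y)
Function('h')(o) = Mul(4, o, Add(-9, Pow(o, 2))) (Function('h')(o) = Mul(Add(-9, Pow(o, 2)), Mul(2, Add(o, o))) = Mul(Add(-9, Pow(o, 2)), Mul(2, Mul(2, o))) = Mul(Add(-9, Pow(o, 2)), Mul(4, o)) = Mul(4, o, Add(-9, Pow(o, 2))))
Mul(-1, Function('h')(Function('D')(4))) = Mul(-1, Mul(4, 4, Add(-9, Pow(4, 2)))) = Mul(-1, Mul(4, 4, Add(-9, 16))) = Mul(-1, Mul(4, 4, 7)) = Mul(-1, 112) = -112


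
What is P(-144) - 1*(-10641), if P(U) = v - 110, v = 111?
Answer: 10642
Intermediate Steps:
P(U) = 1 (P(U) = 111 - 110 = 1)
P(-144) - 1*(-10641) = 1 - 1*(-10641) = 1 + 10641 = 10642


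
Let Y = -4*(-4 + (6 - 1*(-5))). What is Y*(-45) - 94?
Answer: 1166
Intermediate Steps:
Y = -28 (Y = -4*(-4 + (6 + 5)) = -4*(-4 + 11) = -4*7 = -28)
Y*(-45) - 94 = -28*(-45) - 94 = 1260 - 94 = 1166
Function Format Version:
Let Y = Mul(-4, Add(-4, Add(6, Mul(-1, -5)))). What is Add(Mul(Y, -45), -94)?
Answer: 1166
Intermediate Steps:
Y = -28 (Y = Mul(-4, Add(-4, Add(6, 5))) = Mul(-4, Add(-4, 11)) = Mul(-4, 7) = -28)
Add(Mul(Y, -45), -94) = Add(Mul(-28, -45), -94) = Add(1260, -94) = 1166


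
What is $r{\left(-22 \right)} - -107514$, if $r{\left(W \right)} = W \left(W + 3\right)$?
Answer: $107932$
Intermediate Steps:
$r{\left(W \right)} = W \left(3 + W\right)$
$r{\left(-22 \right)} - -107514 = - 22 \left(3 - 22\right) - -107514 = \left(-22\right) \left(-19\right) + 107514 = 418 + 107514 = 107932$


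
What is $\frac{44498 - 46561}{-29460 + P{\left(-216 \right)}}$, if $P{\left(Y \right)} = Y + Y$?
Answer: $\frac{2063}{29892} \approx 0.069015$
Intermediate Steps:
$P{\left(Y \right)} = 2 Y$
$\frac{44498 - 46561}{-29460 + P{\left(-216 \right)}} = \frac{44498 - 46561}{-29460 + 2 \left(-216\right)} = - \frac{2063}{-29460 - 432} = - \frac{2063}{-29892} = \left(-2063\right) \left(- \frac{1}{29892}\right) = \frac{2063}{29892}$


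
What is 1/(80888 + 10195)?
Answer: 1/91083 ≈ 1.0979e-5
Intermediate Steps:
1/(80888 + 10195) = 1/91083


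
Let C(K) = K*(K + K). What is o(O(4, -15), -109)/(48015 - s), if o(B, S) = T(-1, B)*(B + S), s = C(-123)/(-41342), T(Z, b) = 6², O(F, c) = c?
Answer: -5126408/55140733 ≈ -0.092970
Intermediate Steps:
C(K) = 2*K² (C(K) = K*(2*K) = 2*K²)
T(Z, b) = 36
s = -15129/20671 (s = (2*(-123)²)/(-41342) = (2*15129)*(-1/41342) = 30258*(-1/41342) = -15129/20671 ≈ -0.73189)
o(B, S) = 36*B + 36*S (o(B, S) = 36*(B + S) = 36*B + 36*S)
o(O(4, -15), -109)/(48015 - s) = (36*(-15) + 36*(-109))/(48015 - 1*(-15129/20671)) = (-540 - 3924)/(48015 + 15129/20671) = -4464/992533194/20671 = -4464*20671/992533194 = -5126408/55140733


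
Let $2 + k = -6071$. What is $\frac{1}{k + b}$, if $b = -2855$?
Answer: $- \frac{1}{8928} \approx -0.00011201$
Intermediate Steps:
$k = -6073$ ($k = -2 - 6071 = -6073$)
$\frac{1}{k + b} = \frac{1}{-6073 - 2855} = \frac{1}{-8928} = - \frac{1}{8928}$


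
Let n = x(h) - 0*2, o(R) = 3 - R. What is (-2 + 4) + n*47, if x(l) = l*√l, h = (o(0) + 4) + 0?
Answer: 2 + 329*√7 ≈ 872.45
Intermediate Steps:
h = 7 (h = ((3 - 1*0) + 4) + 0 = ((3 + 0) + 4) + 0 = (3 + 4) + 0 = 7 + 0 = 7)
x(l) = l^(3/2)
n = 7*√7 (n = 7^(3/2) - 0*2 = 7*√7 - 1*0 = 7*√7 + 0 = 7*√7 ≈ 18.520)
(-2 + 4) + n*47 = (-2 + 4) + (7*√7)*47 = 2 + 329*√7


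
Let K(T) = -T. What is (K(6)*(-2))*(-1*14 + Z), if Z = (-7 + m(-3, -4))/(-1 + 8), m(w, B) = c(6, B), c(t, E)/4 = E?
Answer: -1452/7 ≈ -207.43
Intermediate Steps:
c(t, E) = 4*E
m(w, B) = 4*B
Z = -23/7 (Z = (-7 + 4*(-4))/(-1 + 8) = (-7 - 16)/7 = -23*⅐ = -23/7 ≈ -3.2857)
(K(6)*(-2))*(-1*14 + Z) = (-1*6*(-2))*(-1*14 - 23/7) = (-6*(-2))*(-14 - 23/7) = 12*(-121/7) = -1452/7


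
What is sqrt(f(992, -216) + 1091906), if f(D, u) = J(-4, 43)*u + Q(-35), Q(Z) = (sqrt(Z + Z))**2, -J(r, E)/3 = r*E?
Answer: 2*sqrt(245095) ≈ 990.14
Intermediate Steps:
J(r, E) = -3*E*r (J(r, E) = -3*r*E = -3*E*r)
Q(Z) = 2*Z (Q(Z) = (sqrt(2*Z))**2 = (sqrt(2)*sqrt(Z))**2 = 2*Z)
f(D, u) = -70 + 516*u (f(D, u) = (-3*43*(-4))*u + 2*(-35) = 516*u - 70 = -70 + 516*u)
sqrt(f(992, -216) + 1091906) = sqrt((-70 + 516*(-216)) + 1091906) = sqrt((-70 - 111456) + 1091906) = sqrt(-111526 + 1091906) = sqrt(980380) = 2*sqrt(245095)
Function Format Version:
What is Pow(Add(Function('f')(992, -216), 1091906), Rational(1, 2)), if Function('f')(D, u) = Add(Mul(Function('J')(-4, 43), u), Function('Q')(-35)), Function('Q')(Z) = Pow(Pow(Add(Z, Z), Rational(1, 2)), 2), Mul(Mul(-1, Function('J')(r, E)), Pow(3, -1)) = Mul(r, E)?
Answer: Mul(2, Pow(245095, Rational(1, 2))) ≈ 990.14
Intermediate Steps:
Function('J')(r, E) = Mul(-3, E, r) (Function('J')(r, E) = Mul(-3, Mul(r, E)) = Mul(-3, Mul(E, r)) = Mul(-3, E, r))
Function('Q')(Z) = Mul(2, Z) (Function('Q')(Z) = Pow(Pow(Mul(2, Z), Rational(1, 2)), 2) = Pow(Mul(Pow(2, Rational(1, 2)), Pow(Z, Rational(1, 2))), 2) = Mul(2, Z))
Function('f')(D, u) = Add(-70, Mul(516, u)) (Function('f')(D, u) = Add(Mul(Mul(-3, 43, -4), u), Mul(2, -35)) = Add(Mul(516, u), -70) = Add(-70, Mul(516, u)))
Pow(Add(Function('f')(992, -216), 1091906), Rational(1, 2)) = Pow(Add(Add(-70, Mul(516, -216)), 1091906), Rational(1, 2)) = Pow(Add(Add(-70, -111456), 1091906), Rational(1, 2)) = Pow(Add(-111526, 1091906), Rational(1, 2)) = Pow(980380, Rational(1, 2)) = Mul(2, Pow(245095, Rational(1, 2)))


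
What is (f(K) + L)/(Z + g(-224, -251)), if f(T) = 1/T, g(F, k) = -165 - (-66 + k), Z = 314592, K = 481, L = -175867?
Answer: -42296013/75695932 ≈ -0.55876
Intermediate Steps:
g(F, k) = -99 - k (g(F, k) = -165 + (66 - k) = -99 - k)
(f(K) + L)/(Z + g(-224, -251)) = (1/481 - 175867)/(314592 + (-99 - 1*(-251))) = (1/481 - 175867)/(314592 + (-99 + 251)) = -84592026/(481*(314592 + 152)) = -84592026/481/314744 = -84592026/481*1/314744 = -42296013/75695932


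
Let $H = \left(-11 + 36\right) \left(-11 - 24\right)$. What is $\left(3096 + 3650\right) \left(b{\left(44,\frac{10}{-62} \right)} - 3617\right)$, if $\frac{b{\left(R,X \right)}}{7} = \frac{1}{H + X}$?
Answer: $- \frac{330990557271}{13565} \approx -2.44 \cdot 10^{7}$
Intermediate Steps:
$H = -875$ ($H = 25 \left(-35\right) = -875$)
$b{\left(R,X \right)} = \frac{7}{-875 + X}$
$\left(3096 + 3650\right) \left(b{\left(44,\frac{10}{-62} \right)} - 3617\right) = \left(3096 + 3650\right) \left(\frac{7}{-875 + \frac{10}{-62}} - 3617\right) = 6746 \left(\frac{7}{-875 + 10 \left(- \frac{1}{62}\right)} - 3617\right) = 6746 \left(\frac{7}{-875 - \frac{5}{31}} - 3617\right) = 6746 \left(\frac{7}{- \frac{27130}{31}} - 3617\right) = 6746 \left(7 \left(- \frac{31}{27130}\right) - 3617\right) = 6746 \left(- \frac{217}{27130} - 3617\right) = 6746 \left(- \frac{98129427}{27130}\right) = - \frac{330990557271}{13565}$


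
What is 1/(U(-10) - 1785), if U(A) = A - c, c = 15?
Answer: -1/1810 ≈ -0.00055249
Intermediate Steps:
U(A) = -15 + A (U(A) = A - 1*15 = A - 15 = -15 + A)
1/(U(-10) - 1785) = 1/((-15 - 10) - 1785) = 1/(-25 - 1785) = 1/(-1810) = -1/1810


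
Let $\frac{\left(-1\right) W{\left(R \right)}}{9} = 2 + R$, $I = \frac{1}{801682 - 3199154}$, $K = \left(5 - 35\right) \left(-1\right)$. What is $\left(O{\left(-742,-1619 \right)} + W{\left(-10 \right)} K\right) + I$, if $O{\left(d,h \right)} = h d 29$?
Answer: $\frac{83527449780543}{2397472} \approx 3.484 \cdot 10^{7}$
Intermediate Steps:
$K = 30$ ($K = \left(-30\right) \left(-1\right) = 30$)
$I = - \frac{1}{2397472}$ ($I = \frac{1}{-2397472} = - \frac{1}{2397472} \approx -4.1711 \cdot 10^{-7}$)
$W{\left(R \right)} = -18 - 9 R$ ($W{\left(R \right)} = - 9 \left(2 + R\right) = -18 - 9 R$)
$O{\left(d,h \right)} = 29 d h$ ($O{\left(d,h \right)} = d h 29 = 29 d h$)
$\left(O{\left(-742,-1619 \right)} + W{\left(-10 \right)} K\right) + I = \left(29 \left(-742\right) \left(-1619\right) + \left(-18 - -90\right) 30\right) - \frac{1}{2397472} = \left(34837642 + \left(-18 + 90\right) 30\right) - \frac{1}{2397472} = \left(34837642 + 72 \cdot 30\right) - \frac{1}{2397472} = \left(34837642 + 2160\right) - \frac{1}{2397472} = 34839802 - \frac{1}{2397472} = \frac{83527449780543}{2397472}$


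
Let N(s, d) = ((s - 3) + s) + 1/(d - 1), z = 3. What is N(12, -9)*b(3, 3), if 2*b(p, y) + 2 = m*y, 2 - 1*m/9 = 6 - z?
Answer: -6061/20 ≈ -303.05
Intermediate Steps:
m = -9 (m = 18 - 9*(6 - 1*3) = 18 - 9*(6 - 3) = 18 - 9*3 = 18 - 27 = -9)
N(s, d) = -3 + 1/(-1 + d) + 2*s (N(s, d) = ((-3 + s) + s) + 1/(-1 + d) = (-3 + 2*s) + 1/(-1 + d) = -3 + 1/(-1 + d) + 2*s)
b(p, y) = -1 - 9*y/2 (b(p, y) = -1 + (-9*y)/2 = -1 - 9*y/2)
N(12, -9)*b(3, 3) = ((4 - 3*(-9) - 2*12 + 2*(-9)*12)/(-1 - 9))*(-1 - 9/2*3) = ((4 + 27 - 24 - 216)/(-10))*(-1 - 27/2) = -1/10*(-209)*(-29/2) = (209/10)*(-29/2) = -6061/20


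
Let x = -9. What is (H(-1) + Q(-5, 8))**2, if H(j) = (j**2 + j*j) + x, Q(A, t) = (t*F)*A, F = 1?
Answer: 2209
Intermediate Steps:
Q(A, t) = A*t (Q(A, t) = (t*1)*A = t*A = A*t)
H(j) = -9 + 2*j**2 (H(j) = (j**2 + j*j) - 9 = (j**2 + j**2) - 9 = 2*j**2 - 9 = -9 + 2*j**2)
(H(-1) + Q(-5, 8))**2 = ((-9 + 2*(-1)**2) - 5*8)**2 = ((-9 + 2*1) - 40)**2 = ((-9 + 2) - 40)**2 = (-7 - 40)**2 = (-47)**2 = 2209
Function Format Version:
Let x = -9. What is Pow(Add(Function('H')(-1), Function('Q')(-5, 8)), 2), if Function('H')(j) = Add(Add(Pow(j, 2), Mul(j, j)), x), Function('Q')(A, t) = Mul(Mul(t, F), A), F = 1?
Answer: 2209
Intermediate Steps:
Function('Q')(A, t) = Mul(A, t) (Function('Q')(A, t) = Mul(Mul(t, 1), A) = Mul(t, A) = Mul(A, t))
Function('H')(j) = Add(-9, Mul(2, Pow(j, 2))) (Function('H')(j) = Add(Add(Pow(j, 2), Mul(j, j)), -9) = Add(Add(Pow(j, 2), Pow(j, 2)), -9) = Add(Mul(2, Pow(j, 2)), -9) = Add(-9, Mul(2, Pow(j, 2))))
Pow(Add(Function('H')(-1), Function('Q')(-5, 8)), 2) = Pow(Add(Add(-9, Mul(2, Pow(-1, 2))), Mul(-5, 8)), 2) = Pow(Add(Add(-9, Mul(2, 1)), -40), 2) = Pow(Add(Add(-9, 2), -40), 2) = Pow(Add(-7, -40), 2) = Pow(-47, 2) = 2209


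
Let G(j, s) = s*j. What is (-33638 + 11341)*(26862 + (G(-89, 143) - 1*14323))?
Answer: 4191836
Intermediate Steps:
G(j, s) = j*s
(-33638 + 11341)*(26862 + (G(-89, 143) - 1*14323)) = (-33638 + 11341)*(26862 + (-89*143 - 1*14323)) = -22297*(26862 + (-12727 - 14323)) = -22297*(26862 - 27050) = -22297*(-188) = 4191836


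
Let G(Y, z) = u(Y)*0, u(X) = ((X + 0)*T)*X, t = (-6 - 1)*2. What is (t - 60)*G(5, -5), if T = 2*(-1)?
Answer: 0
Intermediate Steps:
T = -2
t = -14 (t = -7*2 = -14)
u(X) = -2*X**2 (u(X) = ((X + 0)*(-2))*X = (X*(-2))*X = (-2*X)*X = -2*X**2)
G(Y, z) = 0 (G(Y, z) = -2*Y**2*0 = 0)
(t - 60)*G(5, -5) = (-14 - 60)*0 = -74*0 = 0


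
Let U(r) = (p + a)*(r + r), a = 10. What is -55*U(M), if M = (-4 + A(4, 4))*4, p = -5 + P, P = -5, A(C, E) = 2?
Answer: 0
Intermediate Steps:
p = -10 (p = -5 - 5 = -10)
M = -8 (M = (-4 + 2)*4 = -2*4 = -8)
U(r) = 0 (U(r) = (-10 + 10)*(r + r) = 0*(2*r) = 0)
-55*U(M) = -55*0 = 0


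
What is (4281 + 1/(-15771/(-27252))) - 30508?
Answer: -137866255/5257 ≈ -26225.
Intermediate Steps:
(4281 + 1/(-15771/(-27252))) - 30508 = (4281 + 1/(-15771*(-1/27252))) - 30508 = (4281 + 1/(5257/9084)) - 30508 = (4281 + 9084/5257) - 30508 = 22514301/5257 - 30508 = -137866255/5257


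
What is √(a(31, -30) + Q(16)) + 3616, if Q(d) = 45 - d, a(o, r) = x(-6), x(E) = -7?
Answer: 3616 + √22 ≈ 3620.7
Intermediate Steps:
a(o, r) = -7
√(a(31, -30) + Q(16)) + 3616 = √(-7 + (45 - 1*16)) + 3616 = √(-7 + (45 - 16)) + 3616 = √(-7 + 29) + 3616 = √22 + 3616 = 3616 + √22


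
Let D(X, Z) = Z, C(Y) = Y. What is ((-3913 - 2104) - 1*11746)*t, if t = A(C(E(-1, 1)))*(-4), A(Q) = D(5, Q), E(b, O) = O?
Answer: 71052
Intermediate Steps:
A(Q) = Q
t = -4 (t = 1*(-4) = -4)
((-3913 - 2104) - 1*11746)*t = ((-3913 - 2104) - 1*11746)*(-4) = (-6017 - 11746)*(-4) = -17763*(-4) = 71052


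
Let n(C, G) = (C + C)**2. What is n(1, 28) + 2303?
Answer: 2307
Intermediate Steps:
n(C, G) = 4*C**2 (n(C, G) = (2*C)**2 = 4*C**2)
n(1, 28) + 2303 = 4*1**2 + 2303 = 4*1 + 2303 = 4 + 2303 = 2307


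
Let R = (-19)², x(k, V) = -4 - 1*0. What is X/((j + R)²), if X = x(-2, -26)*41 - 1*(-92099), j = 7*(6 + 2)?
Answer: 10215/19321 ≈ 0.52870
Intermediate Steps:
x(k, V) = -4 (x(k, V) = -4 + 0 = -4)
j = 56 (j = 7*8 = 56)
R = 361
X = 91935 (X = -4*41 - 1*(-92099) = -164 + 92099 = 91935)
X/((j + R)²) = 91935/((56 + 361)²) = 91935/(417²) = 91935/173889 = 91935*(1/173889) = 10215/19321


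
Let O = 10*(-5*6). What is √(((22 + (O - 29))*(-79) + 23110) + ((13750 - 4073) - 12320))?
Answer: 4*√2795 ≈ 211.47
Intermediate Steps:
O = -300 (O = 10*(-30) = -300)
√(((22 + (O - 29))*(-79) + 23110) + ((13750 - 4073) - 12320)) = √(((22 + (-300 - 29))*(-79) + 23110) + ((13750 - 4073) - 12320)) = √(((22 - 329)*(-79) + 23110) + (9677 - 12320)) = √((-307*(-79) + 23110) - 2643) = √((24253 + 23110) - 2643) = √(47363 - 2643) = √44720 = 4*√2795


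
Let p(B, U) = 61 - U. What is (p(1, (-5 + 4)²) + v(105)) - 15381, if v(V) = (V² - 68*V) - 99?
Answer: -11535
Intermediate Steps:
v(V) = -99 + V² - 68*V
(p(1, (-5 + 4)²) + v(105)) - 15381 = ((61 - (-5 + 4)²) + (-99 + 105² - 68*105)) - 15381 = ((61 - 1*(-1)²) + (-99 + 11025 - 7140)) - 15381 = ((61 - 1*1) + 3786) - 15381 = ((61 - 1) + 3786) - 15381 = (60 + 3786) - 15381 = 3846 - 15381 = -11535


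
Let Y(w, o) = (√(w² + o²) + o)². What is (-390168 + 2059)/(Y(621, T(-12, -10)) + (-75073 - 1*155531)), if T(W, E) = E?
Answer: -60248876833/23944229769 - 7762180*√385741/23944229769 ≈ -2.7176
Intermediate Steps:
Y(w, o) = (o + √(o² + w²))² (Y(w, o) = (√(o² + w²) + o)² = (o + √(o² + w²))²)
(-390168 + 2059)/(Y(621, T(-12, -10)) + (-75073 - 1*155531)) = (-390168 + 2059)/((-10 + √((-10)² + 621²))² + (-75073 - 1*155531)) = -388109/((-10 + √(100 + 385641))² + (-75073 - 155531)) = -388109/((-10 + √385741)² - 230604) = -388109/(-230604 + (-10 + √385741)²)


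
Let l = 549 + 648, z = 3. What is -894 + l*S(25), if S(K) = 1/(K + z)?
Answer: -3405/4 ≈ -851.25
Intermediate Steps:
l = 1197
S(K) = 1/(3 + K) (S(K) = 1/(K + 3) = 1/(3 + K))
-894 + l*S(25) = -894 + 1197/(3 + 25) = -894 + 1197/28 = -894 + 1197*(1/28) = -894 + 171/4 = -3405/4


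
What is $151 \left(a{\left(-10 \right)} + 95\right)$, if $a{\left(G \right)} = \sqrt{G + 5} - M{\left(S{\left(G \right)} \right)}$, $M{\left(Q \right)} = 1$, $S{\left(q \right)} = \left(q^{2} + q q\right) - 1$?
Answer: $14194 + 151 i \sqrt{5} \approx 14194.0 + 337.65 i$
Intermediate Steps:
$S{\left(q \right)} = -1 + 2 q^{2}$ ($S{\left(q \right)} = \left(q^{2} + q^{2}\right) - 1 = 2 q^{2} - 1 = -1 + 2 q^{2}$)
$a{\left(G \right)} = -1 + \sqrt{5 + G}$ ($a{\left(G \right)} = \sqrt{G + 5} - 1 = \sqrt{5 + G} - 1 = -1 + \sqrt{5 + G}$)
$151 \left(a{\left(-10 \right)} + 95\right) = 151 \left(\left(-1 + \sqrt{5 - 10}\right) + 95\right) = 151 \left(\left(-1 + \sqrt{-5}\right) + 95\right) = 151 \left(\left(-1 + i \sqrt{5}\right) + 95\right) = 151 \left(94 + i \sqrt{5}\right) = 14194 + 151 i \sqrt{5}$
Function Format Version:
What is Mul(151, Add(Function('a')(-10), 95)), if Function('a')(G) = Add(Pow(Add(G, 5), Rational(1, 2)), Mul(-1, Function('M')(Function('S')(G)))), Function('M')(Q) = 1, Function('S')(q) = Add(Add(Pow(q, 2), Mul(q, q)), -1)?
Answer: Add(14194, Mul(151, I, Pow(5, Rational(1, 2)))) ≈ Add(14194., Mul(337.65, I))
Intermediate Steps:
Function('S')(q) = Add(-1, Mul(2, Pow(q, 2))) (Function('S')(q) = Add(Add(Pow(q, 2), Pow(q, 2)), -1) = Add(Mul(2, Pow(q, 2)), -1) = Add(-1, Mul(2, Pow(q, 2))))
Function('a')(G) = Add(-1, Pow(Add(5, G), Rational(1, 2))) (Function('a')(G) = Add(Pow(Add(G, 5), Rational(1, 2)), Mul(-1, 1)) = Add(Pow(Add(5, G), Rational(1, 2)), -1) = Add(-1, Pow(Add(5, G), Rational(1, 2))))
Mul(151, Add(Function('a')(-10), 95)) = Mul(151, Add(Add(-1, Pow(Add(5, -10), Rational(1, 2))), 95)) = Mul(151, Add(Add(-1, Pow(-5, Rational(1, 2))), 95)) = Mul(151, Add(Add(-1, Mul(I, Pow(5, Rational(1, 2)))), 95)) = Mul(151, Add(94, Mul(I, Pow(5, Rational(1, 2))))) = Add(14194, Mul(151, I, Pow(5, Rational(1, 2))))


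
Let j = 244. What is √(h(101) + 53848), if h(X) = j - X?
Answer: 3*√5999 ≈ 232.36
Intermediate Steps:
h(X) = 244 - X
√(h(101) + 53848) = √((244 - 1*101) + 53848) = √((244 - 101) + 53848) = √(143 + 53848) = √53991 = 3*√5999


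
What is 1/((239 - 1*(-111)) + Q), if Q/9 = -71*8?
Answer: -1/4762 ≈ -0.00021000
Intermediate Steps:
Q = -5112 (Q = 9*(-71*8) = 9*(-568) = -5112)
1/((239 - 1*(-111)) + Q) = 1/((239 - 1*(-111)) - 5112) = 1/((239 + 111) - 5112) = 1/(350 - 5112) = 1/(-4762) = -1/4762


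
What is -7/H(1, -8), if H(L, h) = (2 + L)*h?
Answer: 7/24 ≈ 0.29167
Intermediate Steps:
H(L, h) = h*(2 + L)
-7/H(1, -8) = -7*(-1/(8*(2 + 1))) = -7/((-8*3)) = -7/(-24) = -7*(-1/24) = 7/24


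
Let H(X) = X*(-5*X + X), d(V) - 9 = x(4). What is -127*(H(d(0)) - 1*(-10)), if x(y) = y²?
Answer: 316230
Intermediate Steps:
d(V) = 25 (d(V) = 9 + 4² = 9 + 16 = 25)
H(X) = -4*X² (H(X) = X*(-4*X) = -4*X²)
-127*(H(d(0)) - 1*(-10)) = -127*(-4*25² - 1*(-10)) = -127*(-4*625 + 10) = -127*(-2500 + 10) = -127*(-2490) = 316230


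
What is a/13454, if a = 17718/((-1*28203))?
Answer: -2953/63240527 ≈ -4.6695e-5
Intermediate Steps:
a = -5906/9401 (a = 17718/(-28203) = 17718*(-1/28203) = -5906/9401 ≈ -0.62823)
a/13454 = -5906/9401/13454 = -5906/9401*1/13454 = -2953/63240527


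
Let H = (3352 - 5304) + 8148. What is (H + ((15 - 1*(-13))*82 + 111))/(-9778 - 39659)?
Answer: -8603/49437 ≈ -0.17402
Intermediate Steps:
H = 6196 (H = -1952 + 8148 = 6196)
(H + ((15 - 1*(-13))*82 + 111))/(-9778 - 39659) = (6196 + ((15 - 1*(-13))*82 + 111))/(-9778 - 39659) = (6196 + ((15 + 13)*82 + 111))/(-49437) = (6196 + (28*82 + 111))*(-1/49437) = (6196 + (2296 + 111))*(-1/49437) = (6196 + 2407)*(-1/49437) = 8603*(-1/49437) = -8603/49437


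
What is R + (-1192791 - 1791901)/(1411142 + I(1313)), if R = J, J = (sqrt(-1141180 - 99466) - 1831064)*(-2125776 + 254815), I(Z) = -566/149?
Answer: 180079420726329664815/52564898 - 1870961*I*sqrt(1240646) ≈ 3.4258e+12 - 2.084e+9*I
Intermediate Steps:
I(Z) = -566/149 (I(Z) = -566*1/149 = -566/149)
J = 3425849332504 - 1870961*I*sqrt(1240646) (J = (sqrt(-1240646) - 1831064)*(-1870961) = (I*sqrt(1240646) - 1831064)*(-1870961) = (-1831064 + I*sqrt(1240646))*(-1870961) = 3425849332504 - 1870961*I*sqrt(1240646) ≈ 3.4258e+12 - 2.084e+9*I)
R = 3425849332504 - 1870961*I*sqrt(1240646) ≈ 3.4258e+12 - 2.084e+9*I
R + (-1192791 - 1791901)/(1411142 + I(1313)) = (3425849332504 - 1870961*I*sqrt(1240646)) + (-1192791 - 1791901)/(1411142 - 566/149) = (3425849332504 - 1870961*I*sqrt(1240646)) - 2984692/210259592/149 = (3425849332504 - 1870961*I*sqrt(1240646)) - 2984692*149/210259592 = (3425849332504 - 1870961*I*sqrt(1240646)) - 111179777/52564898 = 180079420726329664815/52564898 - 1870961*I*sqrt(1240646)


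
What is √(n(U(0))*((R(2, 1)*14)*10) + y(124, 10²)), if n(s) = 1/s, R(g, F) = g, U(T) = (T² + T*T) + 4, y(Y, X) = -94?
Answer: 2*I*√6 ≈ 4.899*I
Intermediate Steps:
U(T) = 4 + 2*T² (U(T) = (T² + T²) + 4 = 2*T² + 4 = 4 + 2*T²)
√(n(U(0))*((R(2, 1)*14)*10) + y(124, 10²)) = √(((2*14)*10)/(4 + 2*0²) - 94) = √((28*10)/(4 + 2*0) - 94) = √(280/(4 + 0) - 94) = √(280/4 - 94) = √((¼)*280 - 94) = √(70 - 94) = √(-24) = 2*I*√6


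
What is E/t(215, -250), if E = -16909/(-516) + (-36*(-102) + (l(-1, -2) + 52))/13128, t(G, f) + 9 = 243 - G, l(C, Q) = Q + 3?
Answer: 18658621/10725576 ≈ 1.7396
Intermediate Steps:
l(C, Q) = 3 + Q
t(G, f) = 234 - G (t(G, f) = -9 + (243 - G) = 234 - G)
E = 18658621/564504 (E = -16909/(-516) + (-36*(-102) + ((3 - 2) + 52))/13128 = -16909*(-1/516) + (3672 + (1 + 52))*(1/13128) = 16909/516 + (3672 + 53)*(1/13128) = 16909/516 + 3725*(1/13128) = 16909/516 + 3725/13128 = 18658621/564504 ≈ 33.053)
E/t(215, -250) = 18658621/(564504*(234 - 1*215)) = 18658621/(564504*(234 - 215)) = (18658621/564504)/19 = (18658621/564504)*(1/19) = 18658621/10725576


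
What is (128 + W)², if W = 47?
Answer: 30625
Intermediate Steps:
(128 + W)² = (128 + 47)² = 175² = 30625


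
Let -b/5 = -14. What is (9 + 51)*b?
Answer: 4200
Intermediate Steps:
b = 70 (b = -5*(-14) = 70)
(9 + 51)*b = (9 + 51)*70 = 60*70 = 4200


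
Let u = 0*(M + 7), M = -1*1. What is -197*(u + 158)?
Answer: -31126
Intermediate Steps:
M = -1
u = 0 (u = 0*(-1 + 7) = 0*6 = 0)
-197*(u + 158) = -197*(0 + 158) = -197*158 = -31126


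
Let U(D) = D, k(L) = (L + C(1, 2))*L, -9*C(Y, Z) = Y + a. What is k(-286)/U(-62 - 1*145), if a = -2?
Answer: -735878/1863 ≈ -395.00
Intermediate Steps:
C(Y, Z) = 2/9 - Y/9 (C(Y, Z) = -(Y - 2)/9 = -(-2 + Y)/9 = 2/9 - Y/9)
k(L) = L*(⅑ + L) (k(L) = (L + (2/9 - ⅑*1))*L = (L + (2/9 - ⅑))*L = (L + ⅑)*L = (⅑ + L)*L = L*(⅑ + L))
k(-286)/U(-62 - 1*145) = (-286*(⅑ - 286))/(-62 - 1*145) = (-286*(-2573/9))/(-62 - 145) = (735878/9)/(-207) = (735878/9)*(-1/207) = -735878/1863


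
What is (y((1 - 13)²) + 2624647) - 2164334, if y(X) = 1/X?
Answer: 66285073/144 ≈ 4.6031e+5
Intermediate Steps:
(y((1 - 13)²) + 2624647) - 2164334 = (1/((1 - 13)²) + 2624647) - 2164334 = (1/((-12)²) + 2624647) - 2164334 = (1/144 + 2624647) - 2164334 = 377949169/144 - 2164334 = 66285073/144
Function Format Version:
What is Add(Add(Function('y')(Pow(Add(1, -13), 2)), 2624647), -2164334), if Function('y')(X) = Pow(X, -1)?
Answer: Rational(66285073, 144) ≈ 4.6031e+5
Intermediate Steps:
Add(Add(Function('y')(Pow(Add(1, -13), 2)), 2624647), -2164334) = Add(Add(Pow(Pow(Add(1, -13), 2), -1), 2624647), -2164334) = Add(Add(Pow(Pow(-12, 2), -1), 2624647), -2164334) = Add(Add(Pow(144, -1), 2624647), -2164334) = Add(Add(Rational(1, 144), 2624647), -2164334) = Add(Rational(377949169, 144), -2164334) = Rational(66285073, 144)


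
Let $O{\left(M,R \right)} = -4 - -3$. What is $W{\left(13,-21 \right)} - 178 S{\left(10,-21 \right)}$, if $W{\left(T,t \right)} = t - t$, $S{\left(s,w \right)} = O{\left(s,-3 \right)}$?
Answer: $178$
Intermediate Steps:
$O{\left(M,R \right)} = -1$ ($O{\left(M,R \right)} = -4 + 3 = -1$)
$S{\left(s,w \right)} = -1$
$W{\left(T,t \right)} = 0$
$W{\left(13,-21 \right)} - 178 S{\left(10,-21 \right)} = 0 - -178 = 0 + 178 = 178$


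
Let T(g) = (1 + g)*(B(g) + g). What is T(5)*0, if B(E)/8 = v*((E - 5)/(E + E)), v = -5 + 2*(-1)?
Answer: 0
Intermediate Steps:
v = -7 (v = -5 - 2 = -7)
B(E) = -28*(-5 + E)/E (B(E) = 8*(-7*(E - 5)/(E + E)) = 8*(-7*(-5 + E)/(2*E)) = -28*(-5 + E)/E)
T(g) = (1 + g)*(-28 + g + 140/g) (T(g) = (1 + g)*((-28 + 140/g) + g) = (1 + g)*(-28 + g + 140/g))
T(5)*0 = (112 + 5**2 - 27*5 + 140/5)*0 = (112 + 25 - 135 + 140*(1/5))*0 = (112 + 25 - 135 + 28)*0 = 30*0 = 0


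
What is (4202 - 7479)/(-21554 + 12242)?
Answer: 3277/9312 ≈ 0.35191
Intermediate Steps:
(4202 - 7479)/(-21554 + 12242) = -3277/(-9312) = -3277*(-1/9312) = 3277/9312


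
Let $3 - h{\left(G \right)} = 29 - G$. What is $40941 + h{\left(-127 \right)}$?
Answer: $40788$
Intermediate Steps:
$h{\left(G \right)} = -26 + G$ ($h{\left(G \right)} = 3 - \left(29 - G\right) = 3 + \left(-29 + G\right) = -26 + G$)
$40941 + h{\left(-127 \right)} = 40941 - 153 = 40788$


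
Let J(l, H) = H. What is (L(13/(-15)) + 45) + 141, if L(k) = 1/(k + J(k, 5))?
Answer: 11547/62 ≈ 186.24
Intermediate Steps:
L(k) = 1/(5 + k) (L(k) = 1/(k + 5) = 1/(5 + k))
(L(13/(-15)) + 45) + 141 = (1/(5 + 13/(-15)) + 45) + 141 = (1/(5 + 13*(-1/15)) + 45) + 141 = (1/(5 - 13/15) + 45) + 141 = (1/(62/15) + 45) + 141 = (15/62 + 45) + 141 = 2805/62 + 141 = 11547/62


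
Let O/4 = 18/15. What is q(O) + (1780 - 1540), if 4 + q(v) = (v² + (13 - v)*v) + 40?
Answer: 1692/5 ≈ 338.40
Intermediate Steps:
O = 24/5 (O = 4*(18/15) = 4*(18*(1/15)) = 4*(6/5) = 24/5 ≈ 4.8000)
q(v) = 36 + v² + v*(13 - v) (q(v) = -4 + ((v² + (13 - v)*v) + 40) = -4 + ((v² + v*(13 - v)) + 40) = -4 + (40 + v² + v*(13 - v)) = 36 + v² + v*(13 - v))
q(O) + (1780 - 1540) = (36 + 13*(24/5)) + (1780 - 1540) = (36 + 312/5) + 240 = 492/5 + 240 = 1692/5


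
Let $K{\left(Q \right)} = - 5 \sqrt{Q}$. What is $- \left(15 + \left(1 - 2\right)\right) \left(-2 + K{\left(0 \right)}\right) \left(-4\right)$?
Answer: $-112$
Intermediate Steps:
$- \left(15 + \left(1 - 2\right)\right) \left(-2 + K{\left(0 \right)}\right) \left(-4\right) = - \left(15 + \left(1 - 2\right)\right) \left(-2 - 5 \sqrt{0}\right) \left(-4\right) = - \left(15 + \left(1 - 2\right)\right) \left(-2 - 0\right) \left(-4\right) = - \left(15 - 1\right) \left(-2 + 0\right) \left(-4\right) = - 14 \left(-2\right) \left(-4\right) = - \left(-28\right) \left(-4\right) = \left(-1\right) 112 = -112$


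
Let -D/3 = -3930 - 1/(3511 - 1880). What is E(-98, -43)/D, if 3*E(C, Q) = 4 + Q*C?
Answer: 2293186/19229493 ≈ 0.11925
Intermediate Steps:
E(C, Q) = 4/3 + C*Q/3 (E(C, Q) = (4 + Q*C)/3 = (4 + C*Q)/3 = 4/3 + C*Q/3)
D = 19229493/1631 (D = -3*(-3930 - 1/(3511 - 1880)) = -3*(-3930 - 1/1631) = -3*(-6409831/1631) = 19229493/1631 ≈ 11790.)
E(-98, -43)/D = (4/3 + (⅓)*(-98)*(-43))/(19229493/1631) = (4/3 + 4214/3)*(1631/19229493) = 1406*(1631/19229493) = 2293186/19229493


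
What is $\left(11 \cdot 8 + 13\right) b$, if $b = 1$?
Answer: $101$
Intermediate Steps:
$\left(11 \cdot 8 + 13\right) b = \left(11 \cdot 8 + 13\right) 1 = \left(88 + 13\right) 1 = 101 \cdot 1 = 101$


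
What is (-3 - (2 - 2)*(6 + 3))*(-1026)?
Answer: 3078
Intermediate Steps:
(-3 - (2 - 2)*(6 + 3))*(-1026) = (-3 - 0*9)*(-1026) = (-3 - 1*0)*(-1026) = (-3 + 0)*(-1026) = -3*(-1026) = 3078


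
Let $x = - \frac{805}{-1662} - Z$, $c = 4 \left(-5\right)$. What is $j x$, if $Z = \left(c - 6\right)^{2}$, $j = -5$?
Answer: $\frac{5613535}{1662} \approx 3377.6$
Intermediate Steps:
$c = -20$
$Z = 676$ ($Z = \left(-20 - 6\right)^{2} = \left(-26\right)^{2} = 676$)
$x = - \frac{1122707}{1662}$ ($x = - \frac{805}{-1662} - 676 = \left(-805\right) \left(- \frac{1}{1662}\right) - 676 = \frac{805}{1662} - 676 = - \frac{1122707}{1662} \approx -675.52$)
$j x = \left(-5\right) \left(- \frac{1122707}{1662}\right) = \frac{5613535}{1662}$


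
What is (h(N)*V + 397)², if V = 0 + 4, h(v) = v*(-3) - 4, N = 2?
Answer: 127449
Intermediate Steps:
h(v) = -4 - 3*v (h(v) = -3*v - 4 = -4 - 3*v)
V = 4
(h(N)*V + 397)² = ((-4 - 3*2)*4 + 397)² = ((-4 - 6)*4 + 397)² = (-10*4 + 397)² = (-40 + 397)² = 357² = 127449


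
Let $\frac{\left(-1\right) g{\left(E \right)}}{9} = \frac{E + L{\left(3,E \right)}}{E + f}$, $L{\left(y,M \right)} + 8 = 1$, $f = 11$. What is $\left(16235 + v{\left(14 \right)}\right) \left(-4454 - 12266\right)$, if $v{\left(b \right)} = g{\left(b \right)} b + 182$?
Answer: $- \frac{1369511792}{5} \approx -2.739 \cdot 10^{8}$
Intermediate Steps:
$L{\left(y,M \right)} = -7$ ($L{\left(y,M \right)} = -8 + 1 = -7$)
$g{\left(E \right)} = - \frac{9 \left(-7 + E\right)}{11 + E}$ ($g{\left(E \right)} = - 9 \frac{E - 7}{E + 11} = - 9 \frac{-7 + E}{11 + E} = - \frac{9 \left(-7 + E\right)}{11 + E}$)
$v{\left(b \right)} = 182 + \frac{9 b \left(7 - b\right)}{11 + b}$ ($v{\left(b \right)} = \frac{9 \left(7 - b\right)}{11 + b} b + 182 = \frac{9 b \left(7 - b\right)}{11 + b} + 182 = 182 + \frac{9 b \left(7 - b\right)}{11 + b}$)
$\left(16235 + v{\left(14 \right)}\right) \left(-4454 - 12266\right) = \left(16235 + \frac{2002 - 9 \cdot 14^{2} + 245 \cdot 14}{11 + 14}\right) \left(-4454 - 12266\right) = \left(16235 + \frac{2002 - 1764 + 3430}{25}\right) \left(-16720\right) = \left(16235 + \frac{1}{25} \cdot 3668\right) \left(-16720\right) = \left(16235 + \frac{3668}{25}\right) \left(-16720\right) = \frac{409543}{25} \left(-16720\right) = - \frac{1369511792}{5}$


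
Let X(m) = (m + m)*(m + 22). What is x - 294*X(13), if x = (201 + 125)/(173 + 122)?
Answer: -78923974/295 ≈ -2.6754e+5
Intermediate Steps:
X(m) = 2*m*(22 + m) (X(m) = (2*m)*(22 + m) = 2*m*(22 + m))
x = 326/295 ≈ 1.1051
x - 294*X(13) = 326/295 - 588*13*(22 + 13) = 326/295 - 588*13*35 = 326/295 - 294*910 = 326/295 - 267540 = -78923974/295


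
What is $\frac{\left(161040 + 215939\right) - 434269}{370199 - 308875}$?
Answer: $- \frac{28645}{30662} \approx -0.93422$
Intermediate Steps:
$\frac{\left(161040 + 215939\right) - 434269}{370199 - 308875} = \frac{376979 - 434269}{61324} = \left(-57290\right) \frac{1}{61324} = - \frac{28645}{30662}$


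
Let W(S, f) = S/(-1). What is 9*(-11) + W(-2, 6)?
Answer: -97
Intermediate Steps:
W(S, f) = -S (W(S, f) = S*(-1) = -S)
9*(-11) + W(-2, 6) = 9*(-11) - 1*(-2) = -99 + 2 = -97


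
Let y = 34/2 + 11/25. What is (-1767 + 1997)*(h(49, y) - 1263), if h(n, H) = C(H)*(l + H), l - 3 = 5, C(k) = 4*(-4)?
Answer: -1920546/5 ≈ -3.8411e+5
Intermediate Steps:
C(k) = -16
l = 8 (l = 3 + 5 = 8)
y = 436/25 (y = 34*(½) + 11*(1/25) = 17 + 11/25 = 436/25 ≈ 17.440)
h(n, H) = -128 - 16*H (h(n, H) = -16*(8 + H) = -128 - 16*H)
(-1767 + 1997)*(h(49, y) - 1263) = (-1767 + 1997)*((-128 - 16*436/25) - 1263) = 230*((-128 - 6976/25) - 1263) = 230*(-10176/25 - 1263) = 230*(-41751/25) = -1920546/5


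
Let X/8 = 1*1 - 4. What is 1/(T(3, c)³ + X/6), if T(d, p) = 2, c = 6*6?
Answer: ¼ ≈ 0.25000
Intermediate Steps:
c = 36
X = -24 (X = 8*(1*1 - 4) = 8*(1 - 4) = 8*(-3) = -24)
1/(T(3, c)³ + X/6) = 1/(2³ - 24/6) = 1/(8 - 24*⅙) = 1/(8 - 4) = 1/4 = ¼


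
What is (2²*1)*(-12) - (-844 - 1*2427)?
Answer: 3223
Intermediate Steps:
(2²*1)*(-12) - (-844 - 1*2427) = (4*1)*(-12) - (-844 - 2427) = 4*(-12) - 1*(-3271) = -48 + 3271 = 3223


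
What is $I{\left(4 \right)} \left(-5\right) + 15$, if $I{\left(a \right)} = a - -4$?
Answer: $-25$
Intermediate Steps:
$I{\left(a \right)} = 4 + a$ ($I{\left(a \right)} = a + 4 = 4 + a$)
$I{\left(4 \right)} \left(-5\right) + 15 = \left(4 + 4\right) \left(-5\right) + 15 = 8 \left(-5\right) + 15 = -40 + 15 = -25$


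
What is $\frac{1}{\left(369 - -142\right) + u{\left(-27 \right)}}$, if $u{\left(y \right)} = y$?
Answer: $\frac{1}{484} \approx 0.0020661$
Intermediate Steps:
$\frac{1}{\left(369 - -142\right) + u{\left(-27 \right)}} = \frac{1}{\left(369 - -142\right) - 27} = \frac{1}{\left(369 + 142\right) - 27} = \frac{1}{511 - 27} = \frac{1}{484}$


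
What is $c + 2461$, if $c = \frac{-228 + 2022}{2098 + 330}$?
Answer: $\frac{2988551}{1214} \approx 2461.7$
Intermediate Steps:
$c = \frac{897}{1214}$ ($c = \frac{1794}{2428} = 1794 \cdot \frac{1}{2428} = \frac{897}{1214} \approx 0.73888$)
$c + 2461 = \frac{897}{1214} + 2461 = \frac{2988551}{1214}$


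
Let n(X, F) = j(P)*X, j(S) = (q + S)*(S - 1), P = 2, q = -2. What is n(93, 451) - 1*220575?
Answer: -220575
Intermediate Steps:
j(S) = (-1 + S)*(-2 + S) (j(S) = (-2 + S)*(S - 1) = (-2 + S)*(-1 + S) = (-1 + S)*(-2 + S))
n(X, F) = 0 (n(X, F) = (2 + 2² - 3*2)*X = (2 + 4 - 6)*X = 0*X = 0)
n(93, 451) - 1*220575 = 0 - 1*220575 = 0 - 220575 = -220575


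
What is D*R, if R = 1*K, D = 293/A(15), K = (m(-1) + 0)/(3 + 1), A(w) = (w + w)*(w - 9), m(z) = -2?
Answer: -293/360 ≈ -0.81389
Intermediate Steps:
A(w) = 2*w*(-9 + w) (A(w) = (2*w)*(-9 + w) = 2*w*(-9 + w))
K = -½ (K = (-2 + 0)/(3 + 1) = -2/4 = -2*¼ = -½ ≈ -0.50000)
D = 293/180 (D = 293/((2*15*(-9 + 15))) = 293/((2*15*6)) = 293/180 ≈ 1.6278)
R = -½ (R = 1*(-½) = -½ ≈ -0.50000)
D*R = (293/180)*(-½) = -293/360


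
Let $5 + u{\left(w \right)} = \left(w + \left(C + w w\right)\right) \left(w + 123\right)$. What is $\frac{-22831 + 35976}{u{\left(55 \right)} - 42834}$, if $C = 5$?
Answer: $\frac{13145}{506291} \approx 0.025963$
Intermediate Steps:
$u{\left(w \right)} = -5 + \left(123 + w\right) \left(5 + w + w^{2}\right)$ ($u{\left(w \right)} = -5 + \left(w + \left(5 + w w\right)\right) \left(w + 123\right) = -5 + \left(w + \left(5 + w^{2}\right)\right) \left(123 + w\right) = -5 + \left(5 + w + w^{2}\right) \left(123 + w\right) = -5 + \left(123 + w\right) \left(5 + w + w^{2}\right)$)
$\frac{-22831 + 35976}{u{\left(55 \right)} - 42834} = \frac{-22831 + 35976}{\left(610 + 55^{3} + 124 \cdot 55^{2} + 128 \cdot 55\right) - 42834} = \frac{13145}{\left(610 + 166375 + 124 \cdot 3025 + 7040\right) - 42834} = \frac{13145}{\left(610 + 166375 + 375100 + 7040\right) - 42834} = \frac{13145}{549125 - 42834} = \frac{13145}{506291}$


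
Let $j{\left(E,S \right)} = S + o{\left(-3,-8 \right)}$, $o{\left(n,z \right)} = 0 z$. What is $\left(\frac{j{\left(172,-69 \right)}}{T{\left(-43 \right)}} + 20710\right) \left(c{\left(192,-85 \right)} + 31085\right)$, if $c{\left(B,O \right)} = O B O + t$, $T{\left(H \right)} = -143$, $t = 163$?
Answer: $\frac{4200874178352}{143} \approx 2.9377 \cdot 10^{10}$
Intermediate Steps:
$c{\left(B,O \right)} = 163 + B O^{2}$ ($c{\left(B,O \right)} = O B O + 163 = B O O + 163 = B O^{2} + 163 = 163 + B O^{2}$)
$o{\left(n,z \right)} = 0$
$j{\left(E,S \right)} = S$ ($j{\left(E,S \right)} = S + 0 = S$)
$\left(\frac{j{\left(172,-69 \right)}}{T{\left(-43 \right)}} + 20710\right) \left(c{\left(192,-85 \right)} + 31085\right) = \left(- \frac{69}{-143} + 20710\right) \left(\left(163 + 192 \left(-85\right)^{2}\right) + 31085\right) = \left(\left(-69\right) \left(- \frac{1}{143}\right) + 20710\right) \left(\left(163 + 192 \cdot 7225\right) + 31085\right) = \left(\frac{69}{143} + 20710\right) \left(\left(163 + 1387200\right) + 31085\right) = \frac{2961599 \left(1387363 + 31085\right)}{143} = \frac{2961599}{143} \cdot 1418448 = \frac{4200874178352}{143}$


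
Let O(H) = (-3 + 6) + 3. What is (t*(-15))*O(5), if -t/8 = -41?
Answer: -29520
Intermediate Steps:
t = 328 (t = -8*(-41) = 328)
O(H) = 6 (O(H) = 3 + 3 = 6)
(t*(-15))*O(5) = (328*(-15))*6 = -4920*6 = -29520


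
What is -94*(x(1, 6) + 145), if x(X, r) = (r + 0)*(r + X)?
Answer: -17578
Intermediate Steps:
x(X, r) = r*(X + r)
-94*(x(1, 6) + 145) = -94*(6*(1 + 6) + 145) = -94*(6*7 + 145) = -94*(42 + 145) = -94*187 = -17578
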